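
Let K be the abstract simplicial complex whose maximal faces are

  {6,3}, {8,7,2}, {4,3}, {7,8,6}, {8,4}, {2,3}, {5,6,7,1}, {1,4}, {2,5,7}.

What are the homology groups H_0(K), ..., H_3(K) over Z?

Take the total order 1 < 2 < 3 < 4 < 5 < 6 < 7 < 8 on the vertex set. Then K (dimension 3) consists of the simplices:

  0-simplices (8): [1], [2], [3], [4], [5], [6], [7], [8]
  1-simplices (16): [1,4], [1,5], [1,6], [1,7], [2,3], [2,5], [2,7], [2,8], [3,4], [3,6], [4,8], [5,6], [5,7], [6,7], [6,8], [7,8]
  2-simplices (7): [1,5,6], [1,5,7], [1,6,7], [2,5,7], [2,7,8], [5,6,7], [6,7,8]
  3-simplices (1): [1,5,6,7]

giving chain groups C_0 ≅ Z^8, C_1 ≅ Z^16, C_2 ≅ Z^7, C_3 ≅ Z^1.

The boundary map ∂_1: C_1 → C_0 is given by ∂[p,q] = [q] − [p].
The 8×16 boundary matrix has rank 7 and Smith normal form diag(1,1,1,1,1,1,1).

The boundary map ∂_2: C_2 → C_1 maps a triangle to the signed sum of its edges. For instance
  ∂[2,7,8] = [7,8] − [2,8] + [2,7],
  ∂[1,6,7] = [6,7] − [1,7] + [1,6].
As a 16×7 matrix over Z this has rank 6, with invariant factors (1,1,1,1,1,1).

∂_3: C_3 → C_2 sends each 3-simplex σ to the alternating sum Σ_i (−1)^i (σ with its i-th vertex removed). For instance
  ∂[1,5,6,7] = [5,6,7] − [1,6,7] + [1,5,7] − [1,5,6].
The 7×1 boundary matrix has rank 1 and Smith normal form diag(1).

Computing H_k = (kernel of ∂_k) / (image of ∂_{k+1}):

  H_0: rank C_0 − rank ∂_1 = 8 − 7 = 1, and the invariant factors of ∂_1 are all 1, so H_0 = Z.
  H_1: rank ker ∂_1 − rank ∂_2 = (16 − 7) − 6 = 3, and the invariant factors of ∂_2 are all 1, so H_1 = Z^3.
  H_2: rank ker ∂_2 − rank ∂_3 = (7 − 6) − 1 = 0, and the invariant factors of ∂_3 are all 1, so H_2 = 0.
  H_3: rank ker ∂_3 − rank ∂_4 = (1 − 1) − 0 = 0, and there is no ∂_4, so H_3 = 0.

As a check, the Euler characteristic is 8 − 16 + 7 − 1 = -2, which agrees with 1 − 3 + 0 − 0 = -2.

H_0 = Z,  H_1 = Z^3,  H_2 = 0,  H_3 = 0.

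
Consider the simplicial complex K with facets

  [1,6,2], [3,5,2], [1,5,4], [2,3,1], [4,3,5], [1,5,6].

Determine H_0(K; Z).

Order the vertices as 1 < 2 < 3 < 4 < 5 < 6. Listing each simplex with vertices in this order, K has dimension 2 with simplices:

  0-simplices (6): [1], [2], [3], [4], [5], [6]
  1-simplices (12): [1,2], [1,3], [1,4], [1,5], [1,6], [2,3], [2,5], [2,6], [3,4], [3,5], [4,5], [5,6]
  2-simplices (6): [1,2,3], [1,2,6], [1,4,5], [1,5,6], [2,3,5], [3,4,5]

so the chain groups are C_0 ≅ Z^6, C_1 ≅ Z^12, C_2 ≅ Z^6.

Boundary ∂_1: C_1 → C_0 is given by ∂[p,q] = [q] − [p]. For instance
  ∂[1,6] = [6] − [1].
The 6×12 boundary matrix has rank 5 and Smith normal form diag(1,1,1,1,1).

Boundary ∂_2: C_2 → C_1 sends each 2-simplex [p,q,r] to [q,r] − [p,r] + [p,q]. For instance
  ∂[3,4,5] = [4,5] − [3,5] + [3,4],
  ∂[1,2,3] = [2,3] − [1,3] + [1,2].
The resulting 12×6 matrix has rank 6, and its Smith normal form has invariant factors (1,1,1,1,1,1).

Now H_k = ker ∂_k / im ∂_{k+1}, so:

  H_0: rank C_0 − rank ∂_1 = 6 − 5 = 1, and the invariant factors of ∂_1 are all 1, so H_0 = Z.

(K is a triangulation of the cylinder S^1 x I.)

H_0 = Z.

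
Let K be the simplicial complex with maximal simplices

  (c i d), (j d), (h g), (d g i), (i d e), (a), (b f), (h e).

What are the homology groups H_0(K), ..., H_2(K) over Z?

H_0 = Z^3,  H_1 = Z,  H_2 = 0.

K has 10 vertices, 11 edges, 3 triangles.
rank ∂_0 = 0, rank ∂_1 = 7 ⇒ b_0 = 10 − 0 − 7 = 3; all invariant factors of ∂_1 are 1 so no torsion. So H_0 ≅ Z^3.
rank ∂_1 = 7, rank ∂_2 = 3 ⇒ b_1 = 11 − 7 − 3 = 1; all invariant factors of ∂_2 are 1 so no torsion. So H_1 ≅ Z.
rank ∂_2 = 3, rank ∂_3 = 0 ⇒ b_2 = 3 − 3 − 0 = 0. So H_2 ≅ 0.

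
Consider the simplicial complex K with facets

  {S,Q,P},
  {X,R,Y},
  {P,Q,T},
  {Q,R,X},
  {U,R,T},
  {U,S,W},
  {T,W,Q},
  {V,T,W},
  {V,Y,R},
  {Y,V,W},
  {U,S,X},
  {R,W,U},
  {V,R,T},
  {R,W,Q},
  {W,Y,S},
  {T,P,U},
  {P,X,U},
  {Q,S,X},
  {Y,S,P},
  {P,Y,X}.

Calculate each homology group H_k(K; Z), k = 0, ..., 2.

H_0 = Z,  H_1 = Z ⊕ Z/2,  H_2 = 0.

Order the vertices as P < Q < R < S < T < U < V < W < X < Y. Listing each simplex with vertices in this order, K has dimension 2 with simplices:

  0-simplices (10): P, Q, R, S, T, U, V, W, X, Y
  1-simplices (30): PQ, PS, PT, PU, PX, PY, QR, QS, QT, QW, QX, RT, RU, RV, RW, RX, RY, SU, SW, SX, SY, TU, TV, TW, UW, UX, VW, VY, WY, XY
  2-simplices (20): PQS, PQT, PSY, PTU, PUX, PXY, QRW, QRX, QSX, QTW, RTU, RTV, RUW, RVY, RXY, SUW, SUX, SWY, TVW, VWY

so the chain groups are C_0 ≅ Z^10, C_1 ≅ Z^30, C_2 ≅ Z^20.

Boundary ∂_1: C_1 → C_0 sends each edge [p,q] (with p < q) to q − p. For instance
  ∂SX = X − S.
The 10×30 boundary matrix has rank 9 and Smith normal form diag(1,1,1,1,1,1,1,1,1).

The boundary map ∂_2: C_2 → C_1 acts by ∂[p,q,r] = [q,r] − [p,r] + [p,q]. For instance
  ∂PQS = QS − PS + PQ,
  ∂QSX = SX − QX + QS.
As a 30×20 matrix over Z this has rank 20, with invariant factors (1,1,1,1,1,1,1,1,1,1,1,1,1,1,1,1,1,1,1,2).

Reading off H_k = ker ∂_k / im ∂_{k+1}:

  H_0: rank C_0 − rank ∂_1 = 10 − 9 = 1, and the invariant factors of ∂_1 are all 1, so H_0 ≅ Z.
  H_1: rank ker ∂_1 − rank ∂_2 = (30 − 9) − 20 = 1, and ∂_2 has invariant factor 2 > 1, so H_1 ≅ Z ⊕ Z/2.
  H_2: rank ker ∂_2 − rank ∂_3 = (20 − 20) − 0 = 0, and there is no ∂_3, so H_2 ≅ 0.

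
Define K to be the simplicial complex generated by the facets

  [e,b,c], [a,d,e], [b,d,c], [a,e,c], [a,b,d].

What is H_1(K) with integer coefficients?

H_1 = Z.

We work with the vertex ordering a < b < c < d < e. The simplices of K, each written with vertices in increasing order, are:

  0-simplices (5): a, b, c, d, e
  1-simplices (10): ab, ac, ad, ae, bc, bd, be, cd, ce, de
  2-simplices (5): abd, ace, ade, bcd, bce

Hence C_0 ≅ Z^5, C_1 ≅ Z^10, C_2 ≅ Z^5.

Boundary ∂_1: C_1 → C_0 is given by ∂[p,q] = [q] − [p].
The resulting 5×10 matrix has rank 4, and its Smith normal form has invariant factors (1,1,1,1).

∂_2: C_2 → C_1 sends each 2-simplex [p,q,r] to [q,r] − [p,r] + [p,q]. For instance
  ∂bcd = cd − bd + bc,
  ∂ace = ce − ae + ac.
The resulting 10×5 matrix has rank 5, and its Smith normal form has invariant factors (1,1,1,1,1).

Computing H_k = (kernel of ∂_k) / (image of ∂_{k+1}):

  H_1: rank ker ∂_1 − rank ∂_2 = (10 − 4) − 5 = 1, and the invariant factors of ∂_2 are all 1, so H_1 ≅ Z.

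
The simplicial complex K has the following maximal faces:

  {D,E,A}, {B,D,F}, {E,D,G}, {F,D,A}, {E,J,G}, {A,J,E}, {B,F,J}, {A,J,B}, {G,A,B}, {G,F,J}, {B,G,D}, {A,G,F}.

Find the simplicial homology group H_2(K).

H_2 = 0.

Order the vertices as A < B < D < E < F < G < J. Listing each simplex with vertices in this order, K has dimension 2 with simplices:

  0-simplices (7): A, B, D, E, F, G, J
  1-simplices (18): AB, AD, AE, AF, AG, AJ, BD, BF, BG, BJ, DE, DF, DG, EG, EJ, FG, FJ, GJ
  2-simplices (12): ABG, ABJ, ADE, ADF, AEJ, AFG, BDF, BDG, BFJ, DEG, EGJ, FGJ

so the chain groups are C_0 ≅ Z^7, C_1 ≅ Z^18, C_2 ≅ Z^12.

Boundary ∂_1: C_1 → C_0 maps an edge to its endpoints' difference, ∂[p,q] = q − p.
This gives a 7×18 integer matrix of rank 6; reducing to Smith normal form yields diagonal entries (1,1,1,1,1,1).

∂_2: C_2 → C_1 acts by ∂[p,q,r] = [q,r] − [p,r] + [p,q]. For instance
  ∂ABJ = BJ − AJ + AB,
  ∂BDF = DF − BF + BD.
As a 18×12 matrix over Z this has rank 12, with invariant factors (1,1,1,1,1,1,1,1,1,1,1,2).

From H_k ≅ ker(∂_k) / im(∂_{k+1}) we obtain:

  H_2: rank ker ∂_2 − rank ∂_3 = (12 − 12) − 0 = 0, and there is no ∂_3, so H_2 = 0.

(K is a triangulation of the real projective plane RP^2.)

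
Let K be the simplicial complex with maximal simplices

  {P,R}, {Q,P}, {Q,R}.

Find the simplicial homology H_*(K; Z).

H_0 ≅ Z,  H_1 ≅ Z.

Fix the vertex order P < Q < R and write every simplex with vertices in increasing order. Then dim K = 1 and the simplices of K are:

  0-simplices (3): P, Q, R
  1-simplices (3): PQ, PR, QR

so the chain groups are C_0 ≅ Z^3, C_1 ≅ Z^3.

∂_1: C_1 → C_0 is given by ∂[p,q] = [q] − [p].
This gives a 3×3 integer matrix of rank 2; reducing to Smith normal form yields diagonal entries (1,1).

From H_k ≅ ker(∂_k) / im(∂_{k+1}) we obtain:

  H_0: rank C_0 − rank ∂_1 = 3 − 2 = 1, and the invariant factors of ∂_1 are all 1, so H_0 = Z.
  H_1: rank ker ∂_1 − rank ∂_2 = (3 − 2) − 0 = 1, and there is no ∂_2, so H_1 = Z.

As a check, the Euler characteristic is 3 − 3 = 0, which agrees with 1 − 1 = 0.
(K is a triangulation of the circle S^1.)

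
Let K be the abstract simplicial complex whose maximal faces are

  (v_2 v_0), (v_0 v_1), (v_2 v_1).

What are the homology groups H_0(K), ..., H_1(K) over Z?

K has 3 vertices, 3 edges.
rank ∂_0 = 0, rank ∂_1 = 2 ⇒ b_0 = 3 − 0 − 2 = 1; all invariant factors of ∂_1 are 1 so no torsion. So H_0 = Z.
rank ∂_1 = 2, rank ∂_2 = 0 ⇒ b_1 = 3 − 2 − 0 = 1. So H_1 = Z.

H_0 ≅ Z,  H_1 ≅ Z.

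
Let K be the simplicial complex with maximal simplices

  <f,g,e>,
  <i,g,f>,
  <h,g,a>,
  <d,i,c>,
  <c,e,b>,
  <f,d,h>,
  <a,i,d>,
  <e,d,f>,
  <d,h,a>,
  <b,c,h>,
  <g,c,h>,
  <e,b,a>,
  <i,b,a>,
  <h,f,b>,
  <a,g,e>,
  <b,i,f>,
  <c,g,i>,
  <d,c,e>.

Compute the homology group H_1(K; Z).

H_1 = Z^2.

Order the vertices as a < b < c < d < e < f < g < h < i. Listing each simplex with vertices in this order, K has dimension 2 with simplices:

  0-simplices (9): a, b, c, d, e, f, g, h, i
  1-simplices (27): ab, ad, ae, ag, ah, ai, bc, be, bf, bh, bi, cd, ce, cg, ch, ci, de, df, dh, di, ef, eg, fg, fh, fi, gh, gi
  2-simplices (18): abe, abi, adh, adi, aeg, agh, bce, bch, bfh, bfi, cde, cdi, cgh, cgi, def, dfh, efg, fgi

Hence C_0 ≅ Z^9, C_1 ≅ Z^27, C_2 ≅ Z^18.

The boundary map ∂_1: C_1 → C_0 sends each edge [p,q] (with p < q) to q − p. For instance
  ∂ci = i − c.
The resulting 9×27 matrix has rank 8, and its Smith normal form has invariant factors (1,1,1,1,1,1,1,1).

The boundary map ∂_2: C_2 → C_1 sends each 2-simplex [p,q,r] to [q,r] − [p,r] + [p,q]. For instance
  ∂efg = fg − eg + ef,
  ∂adh = dh − ah + ad.
As a 27×18 matrix over Z this has rank 17, with invariant factors (1,1,1,1,1,1,1,1,1,1,1,1,1,1,1,1,1).

Computing H_k = (kernel of ∂_k) / (image of ∂_{k+1}):

  H_1: rank ker ∂_1 − rank ∂_2 = (27 − 8) − 17 = 2, and the invariant factors of ∂_2 are all 1, so H_1 = Z^2.

(K is a triangulation of the torus T^2.)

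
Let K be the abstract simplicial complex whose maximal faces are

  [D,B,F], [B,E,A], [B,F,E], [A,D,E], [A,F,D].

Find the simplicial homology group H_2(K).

H_2 = 0.

Order the vertices as A < B < D < E < F. Listing each simplex with vertices in this order, K has dimension 2 with simplices:

  0-simplices (5): A, B, D, E, F
  1-simplices (10): AB, AD, AE, AF, BD, BE, BF, DE, DF, EF
  2-simplices (5): ABE, ADE, ADF, BDF, BEF

so the chain groups are C_0 ≅ Z^5, C_1 ≅ Z^10, C_2 ≅ Z^5.

Boundary ∂_1: C_1 → C_0 is given by ∂[p,q] = [q] − [p]. For instance
  ∂AB = B − A.
The 5×10 boundary matrix has rank 4 and Smith normal form diag(1,1,1,1).

The boundary map ∂_2: C_2 → C_1 acts by ∂[p,q,r] = [q,r] − [p,r] + [p,q]. For instance
  ∂BDF = DF − BF + BD,
  ∂ABE = BE − AE + AB.
The 10×5 boundary matrix has rank 5 and Smith normal form diag(1,1,1,1,1).

Computing H_k = (kernel of ∂_k) / (image of ∂_{k+1}):

  H_2: rank ker ∂_2 − rank ∂_3 = (5 − 5) − 0 = 0, and there is no ∂_3, so H_2 = 0.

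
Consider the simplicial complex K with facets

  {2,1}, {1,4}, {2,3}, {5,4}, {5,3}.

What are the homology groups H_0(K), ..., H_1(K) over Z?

H_0 ≅ Z,  H_1 ≅ Z.

Fix the vertex order 1 < 2 < 3 < 4 < 5 and write every simplex with vertices in increasing order. Then dim K = 1 and the simplices of K are:

  0-simplices (5): [1], [2], [3], [4], [5]
  1-simplices (5): [1,2], [1,4], [2,3], [3,5], [4,5]

giving chain groups C_0 ≅ Z^5, C_1 ≅ Z^5.

∂_1: C_1 → C_0 maps an edge to its endpoints' difference, ∂[p,q] = q − p.
As a 5×5 matrix over Z this has rank 4, with invariant factors (1,1,1,1).

Now H_k = ker ∂_k / im ∂_{k+1}, so:

  H_0: rank C_0 − rank ∂_1 = 5 − 4 = 1, and the invariant factors of ∂_1 are all 1, so H_0 ≅ Z.
  H_1: rank ker ∂_1 − rank ∂_2 = (5 − 4) − 0 = 1, and there is no ∂_2, so H_1 ≅ Z.

(K is a triangulation of the circle S^1.)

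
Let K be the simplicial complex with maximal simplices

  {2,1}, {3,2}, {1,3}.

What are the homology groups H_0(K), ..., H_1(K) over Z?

Order the vertices as 1 < 2 < 3. Listing each simplex with vertices in this order, K has dimension 1 with simplices:

  0-simplices (3): [1], [2], [3]
  1-simplices (3): [1,2], [1,3], [2,3]

Hence C_0 ≅ Z^3, C_1 ≅ Z^3.

∂_1: C_1 → C_0 sends each edge [p,q] (with p < q) to q − p. For instance
  ∂[1,3] = [3] − [1].
This gives a 3×3 integer matrix of rank 2; reducing to Smith normal form yields diagonal entries (1,1).

Now H_k = ker ∂_k / im ∂_{k+1}, so:

  H_0: rank C_0 − rank ∂_1 = 3 − 2 = 1, and the invariant factors of ∂_1 are all 1, so H_0 ≅ Z.
  H_1: rank ker ∂_1 − rank ∂_2 = (3 − 2) − 0 = 1, and there is no ∂_2, so H_1 ≅ Z.

As a check, the Euler characteristic is 3 − 3 = 0, which agrees with 1 − 1 = 0.

H_0 = Z,  H_1 = Z.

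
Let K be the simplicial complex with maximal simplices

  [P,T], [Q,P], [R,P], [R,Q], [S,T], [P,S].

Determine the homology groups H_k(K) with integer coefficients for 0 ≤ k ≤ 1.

H_0 = Z,  H_1 = Z^2.

Take the total order P < Q < R < S < T on the vertex set. Then K (dimension 1) consists of the simplices:

  0-simplices (5): P, Q, R, S, T
  1-simplices (6): PQ, PR, PS, PT, QR, ST

giving chain groups C_0 ≅ Z^5, C_1 ≅ Z^6.

Boundary ∂_1: C_1 → C_0 is given by ∂[p,q] = [q] − [p]. For instance
  ∂QR = R − Q.
This gives a 5×6 integer matrix of rank 4; reducing to Smith normal form yields diagonal entries (1,1,1,1).

Computing H_k = (kernel of ∂_k) / (image of ∂_{k+1}):

  H_0: rank C_0 − rank ∂_1 = 5 − 4 = 1, and the invariant factors of ∂_1 are all 1, so H_0 ≅ Z.
  H_1: rank ker ∂_1 − rank ∂_2 = (6 − 4) − 0 = 2, and there is no ∂_2, so H_1 ≅ Z^2.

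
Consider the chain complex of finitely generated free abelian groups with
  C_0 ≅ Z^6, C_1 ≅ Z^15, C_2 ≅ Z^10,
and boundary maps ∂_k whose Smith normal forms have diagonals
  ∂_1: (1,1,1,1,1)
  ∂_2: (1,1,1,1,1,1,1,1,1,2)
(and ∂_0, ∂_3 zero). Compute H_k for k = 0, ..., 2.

H_0: b_0 = 6 − 0 − 5 = 1; torsion from ∂_1 factors > 1: none. So H_0 ≅ Z.
H_1: b_1 = 15 − 5 − 10 = 0; torsion from ∂_2 factors > 1: [2]. So H_1 ≅ Z/2.
H_2: b_2 = 10 − 10 − 0 = 0; torsion from ∂_3 factors > 1: none. So H_2 ≅ 0.

H_0 ≅ Z,  H_1 ≅ Z/2,  H_2 = 0.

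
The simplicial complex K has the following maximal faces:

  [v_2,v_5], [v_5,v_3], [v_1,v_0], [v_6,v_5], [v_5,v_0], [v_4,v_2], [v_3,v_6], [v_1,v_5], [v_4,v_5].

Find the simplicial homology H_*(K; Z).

We work with the vertex ordering v_0 < v_1 < v_2 < v_3 < v_4 < v_5 < v_6. The simplices of K, each written with vertices in increasing order, are:

  0-simplices (7): [v_0], [v_1], [v_2], [v_3], [v_4], [v_5], [v_6]
  1-simplices (9): [v_0,v_1], [v_0,v_5], [v_1,v_5], [v_2,v_4], [v_2,v_5], [v_3,v_5], [v_3,v_6], [v_4,v_5], [v_5,v_6]

Hence C_0 ≅ Z^7, C_1 ≅ Z^9.

The boundary map ∂_1: C_1 → C_0 is given by ∂[p,q] = [q] − [p]. For instance
  ∂[v_1,v_5] = [v_5] − [v_1].
The resulting 7×9 matrix has rank 6, and its Smith normal form has invariant factors (1,1,1,1,1,1).

From H_k ≅ ker(∂_k) / im(∂_{k+1}) we obtain:

  H_0: rank C_0 − rank ∂_1 = 7 − 6 = 1, and the invariant factors of ∂_1 are all 1, so H_0 = Z.
  H_1: rank ker ∂_1 − rank ∂_2 = (9 − 6) − 0 = 3, and there is no ∂_2, so H_1 = Z^3.

H_0 ≅ Z,  H_1 ≅ Z^3.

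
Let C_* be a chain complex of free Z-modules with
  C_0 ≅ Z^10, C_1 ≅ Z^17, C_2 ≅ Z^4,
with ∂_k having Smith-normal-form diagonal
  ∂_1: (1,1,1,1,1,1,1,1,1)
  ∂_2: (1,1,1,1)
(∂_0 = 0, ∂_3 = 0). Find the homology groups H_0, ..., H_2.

H_0 = Z,  H_1 = Z^4,  H_2 = 0.

H_0: b_0 = 10 − 0 − 9 = 1; torsion from ∂_1 factors > 1: none. So H_0 = Z.
H_1: b_1 = 17 − 9 − 4 = 4; torsion from ∂_2 factors > 1: none. So H_1 = Z^4.
H_2: b_2 = 4 − 4 − 0 = 0; torsion from ∂_3 factors > 1: none. So H_2 = 0.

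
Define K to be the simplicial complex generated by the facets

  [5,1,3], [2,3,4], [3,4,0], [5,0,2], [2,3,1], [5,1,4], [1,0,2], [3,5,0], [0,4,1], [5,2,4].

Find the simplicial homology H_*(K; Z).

Take the total order 0 < 1 < 2 < 3 < 4 < 5 on the vertex set. Then K (dimension 2) consists of the simplices:

  0-simplices (6): [0], [1], [2], [3], [4], [5]
  1-simplices (15): [0,1], [0,2], [0,3], [0,4], [0,5], [1,2], [1,3], [1,4], [1,5], [2,3], [2,4], [2,5], [3,4], [3,5], [4,5]
  2-simplices (10): [0,1,2], [0,1,4], [0,2,5], [0,3,4], [0,3,5], [1,2,3], [1,3,5], [1,4,5], [2,3,4], [2,4,5]

Hence C_0 ≅ Z^6, C_1 ≅ Z^15, C_2 ≅ Z^10.

Boundary ∂_1: C_1 → C_0 maps an edge to its endpoints' difference, ∂[p,q] = q − p. For instance
  ∂[0,4] = [4] − [0].
The 6×15 boundary matrix has rank 5 and Smith normal form diag(1,1,1,1,1).

Boundary ∂_2: C_2 → C_1 acts by ∂[p,q,r] = [q,r] − [p,r] + [p,q]. For instance
  ∂[1,2,3] = [2,3] − [1,3] + [1,2],
  ∂[0,2,5] = [2,5] − [0,5] + [0,2].
The resulting 15×10 matrix has rank 10, and its Smith normal form has invariant factors (1,1,1,1,1,1,1,1,1,2).

Computing H_k = (kernel of ∂_k) / (image of ∂_{k+1}):

  H_0: rank C_0 − rank ∂_1 = 6 − 5 = 1, and the invariant factors of ∂_1 are all 1, so H_0 = Z.
  H_1: rank ker ∂_1 − rank ∂_2 = (15 − 5) − 10 = 0, and ∂_2 has invariant factor 2 > 1, so H_1 = Z/2.
  H_2: rank ker ∂_2 − rank ∂_3 = (10 − 10) − 0 = 0, and there is no ∂_3, so H_2 = 0.

H_0 = Z,  H_1 = Z/2,  H_2 = 0.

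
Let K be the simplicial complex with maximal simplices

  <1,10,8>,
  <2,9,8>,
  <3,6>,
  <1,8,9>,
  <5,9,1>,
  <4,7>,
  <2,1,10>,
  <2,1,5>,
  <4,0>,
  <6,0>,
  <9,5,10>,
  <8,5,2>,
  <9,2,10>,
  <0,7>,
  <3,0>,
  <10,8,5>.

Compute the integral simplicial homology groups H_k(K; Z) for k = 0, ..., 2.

K has 11 vertices, 21 edges, 10 triangles.
rank ∂_0 = 0, rank ∂_1 = 9 ⇒ b_0 = 11 − 0 − 9 = 2; all invariant factors of ∂_1 are 1 so no torsion. So H_0 = Z^2.
rank ∂_1 = 9, rank ∂_2 = 10 ⇒ b_1 = 21 − 9 − 10 = 2; ∂_2 has invariant factor(s) [2] giving torsion. So H_1 = Z^2 ⊕ Z/2Z.
rank ∂_2 = 10, rank ∂_3 = 0 ⇒ b_2 = 10 − 10 − 0 = 0. So H_2 = 0.

H_0 ≅ Z^2,  H_1 ≅ Z^2 ⊕ Z/2Z,  H_2 = 0.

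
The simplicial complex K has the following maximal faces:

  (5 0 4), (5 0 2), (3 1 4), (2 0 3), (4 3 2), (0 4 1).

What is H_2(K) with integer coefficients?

H_2 = 0.

Take the total order 0 < 1 < 2 < 3 < 4 < 5 on the vertex set. Then K (dimension 2) consists of the simplices:

  0-simplices (6): [0], [1], [2], [3], [4], [5]
  1-simplices (12): [0,1], [0,2], [0,3], [0,4], [0,5], [1,3], [1,4], [2,3], [2,4], [2,5], [3,4], [4,5]
  2-simplices (6): [0,1,4], [0,2,3], [0,2,5], [0,4,5], [1,3,4], [2,3,4]

giving chain groups C_0 ≅ Z^6, C_1 ≅ Z^12, C_2 ≅ Z^6.

∂_1: C_1 → C_0 maps an edge to its endpoints' difference, ∂[p,q] = q − p. For instance
  ∂[0,3] = [3] − [0].
This gives a 6×12 integer matrix of rank 5; reducing to Smith normal form yields diagonal entries (1,1,1,1,1).

The boundary map ∂_2: C_2 → C_1 maps a triangle to the signed sum of its edges. For instance
  ∂[0,2,3] = [2,3] − [0,3] + [0,2],
  ∂[0,2,5] = [2,5] − [0,5] + [0,2].
As a 12×6 matrix over Z this has rank 6, with invariant factors (1,1,1,1,1,1).

From H_k ≅ ker(∂_k) / im(∂_{k+1}) we obtain:

  H_2: rank ker ∂_2 − rank ∂_3 = (6 − 6) − 0 = 0, and there is no ∂_3, so H_2 ≅ 0.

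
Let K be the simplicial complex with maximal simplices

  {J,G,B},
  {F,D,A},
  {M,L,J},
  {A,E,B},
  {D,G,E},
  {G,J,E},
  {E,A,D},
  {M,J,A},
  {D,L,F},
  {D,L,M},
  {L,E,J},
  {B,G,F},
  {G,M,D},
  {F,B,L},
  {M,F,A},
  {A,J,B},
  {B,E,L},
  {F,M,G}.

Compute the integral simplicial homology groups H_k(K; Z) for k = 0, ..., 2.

Take the total order A < B < D < E < F < G < J < L < M on the vertex set. Then K (dimension 2) consists of the simplices:

  0-simplices (9): A, B, D, E, F, G, J, L, M
  1-simplices (27): AB, AD, AE, AF, AJ, AM, BE, BF, BG, BJ, BL, DE, DF, DG, DL, DM, EG, EJ, EL, FG, FL, FM, GJ, GM, JL, JM, LM
  2-simplices (18): ABE, ABJ, ADE, ADF, AFM, AJM, BEL, BFG, BFL, BGJ, DEG, DFL, DGM, DLM, EGJ, EJL, FGM, JLM

so the chain groups are C_0 ≅ Z^9, C_1 ≅ Z^27, C_2 ≅ Z^18.

Boundary ∂_1: C_1 → C_0 is given by ∂[p,q] = [q] − [p].
The resulting 9×27 matrix has rank 8, and its Smith normal form has invariant factors (1,1,1,1,1,1,1,1).

The boundary map ∂_2: C_2 → C_1 acts by ∂[p,q,r] = [q,r] − [p,r] + [p,q]. For instance
  ∂ADE = DE − AE + AD,
  ∂BEL = EL − BL + BE.
The resulting 27×18 matrix has rank 18, and its Smith normal form has invariant factors (1,1,1,1,1,1,1,1,1,1,1,1,1,1,1,1,1,2).

From H_k ≅ ker(∂_k) / im(∂_{k+1}) we obtain:

  H_0: rank C_0 − rank ∂_1 = 9 − 8 = 1, and the invariant factors of ∂_1 are all 1, so H_0 ≅ Z.
  H_1: rank ker ∂_1 − rank ∂_2 = (27 − 8) − 18 = 1, and ∂_2 has invariant factor 2 > 1, so H_1 ≅ Z ⊕ Z/2.
  H_2: rank ker ∂_2 − rank ∂_3 = (18 − 18) − 0 = 0, and there is no ∂_3, so H_2 ≅ 0.

H_0 ≅ Z,  H_1 ≅ Z ⊕ Z/2,  H_2 = 0.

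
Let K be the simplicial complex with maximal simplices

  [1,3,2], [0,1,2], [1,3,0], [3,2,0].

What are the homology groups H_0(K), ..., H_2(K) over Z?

H_0 = Z,  H_1 = 0,  H_2 = Z.

Order the vertices as 0 < 1 < 2 < 3. Listing each simplex with vertices in this order, K has dimension 2 with simplices:

  0-simplices (4): [0], [1], [2], [3]
  1-simplices (6): [0,1], [0,2], [0,3], [1,2], [1,3], [2,3]
  2-simplices (4): [0,1,2], [0,1,3], [0,2,3], [1,2,3]

so the chain groups are C_0 ≅ Z^4, C_1 ≅ Z^6, C_2 ≅ Z^4.

The boundary map ∂_1: C_1 → C_0 is given by ∂[p,q] = [q] − [p]. For instance
  ∂[0,1] = [1] − [0].
This gives a 4×6 integer matrix of rank 3; reducing to Smith normal form yields diagonal entries (1,1,1).

The boundary map ∂_2: C_2 → C_1 sends each 2-simplex [p,q,r] to [q,r] − [p,r] + [p,q]. For instance
  ∂[0,1,2] = [1,2] − [0,2] + [0,1],
  ∂[0,1,3] = [1,3] − [0,3] + [0,1].
The 6×4 boundary matrix has rank 3 and Smith normal form diag(1,1,1).

Now H_k = ker ∂_k / im ∂_{k+1}, so:

  H_0: rank C_0 − rank ∂_1 = 4 − 3 = 1, and the invariant factors of ∂_1 are all 1, so H_0 = Z.
  H_1: rank ker ∂_1 − rank ∂_2 = (6 − 3) − 3 = 0, and the invariant factors of ∂_2 are all 1, so H_1 = 0.
  H_2: rank ker ∂_2 − rank ∂_3 = (4 − 3) − 0 = 1, and there is no ∂_3, so H_2 = Z.

As a check, the Euler characteristic is 4 − 6 + 4 = 2, which agrees with 1 − 0 + 1 = 2.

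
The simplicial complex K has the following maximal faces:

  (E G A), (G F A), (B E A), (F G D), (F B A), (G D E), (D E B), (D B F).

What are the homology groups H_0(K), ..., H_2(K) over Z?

H_0 ≅ Z,  H_1 = 0,  H_2 ≅ Z.

We work with the vertex ordering A < B < D < E < F < G. The simplices of K, each written with vertices in increasing order, are:

  0-simplices (6): A, B, D, E, F, G
  1-simplices (12): AB, AE, AF, AG, BD, BE, BF, DE, DF, DG, EG, FG
  2-simplices (8): ABE, ABF, AEG, AFG, BDE, BDF, DEG, DFG

giving chain groups C_0 ≅ Z^6, C_1 ≅ Z^12, C_2 ≅ Z^8.

∂_1: C_1 → C_0 is given by ∂[p,q] = [q] − [p]. For instance
  ∂BF = F − B.
The resulting 6×12 matrix has rank 5, and its Smith normal form has invariant factors (1,1,1,1,1).

∂_2: C_2 → C_1 maps a triangle to the signed sum of its edges. For instance
  ∂DFG = FG − DG + DF,
  ∂AFG = FG − AG + AF.
The 12×8 boundary matrix has rank 7 and Smith normal form diag(1,1,1,1,1,1,1).

From H_k ≅ ker(∂_k) / im(∂_{k+1}) we obtain:

  H_0: rank C_0 − rank ∂_1 = 6 − 5 = 1, and the invariant factors of ∂_1 are all 1, so H_0 ≅ Z.
  H_1: rank ker ∂_1 − rank ∂_2 = (12 − 5) − 7 = 0, and the invariant factors of ∂_2 are all 1, so H_1 ≅ 0.
  H_2: rank ker ∂_2 − rank ∂_3 = (8 − 7) − 0 = 1, and there is no ∂_3, so H_2 ≅ Z.

As a check, the Euler characteristic is 6 − 12 + 8 = 2, which agrees with 1 − 0 + 1 = 2.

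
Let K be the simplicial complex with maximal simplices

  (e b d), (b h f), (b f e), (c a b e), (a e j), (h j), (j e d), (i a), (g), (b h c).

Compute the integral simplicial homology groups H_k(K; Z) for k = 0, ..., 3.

H_0 ≅ Z^2,  H_1 ≅ Z,  H_2 = 0,  H_3 = 0.

Take the total order a < b < c < d < e < f < g < h < i < j on the vertex set. Then K (dimension 3) consists of the simplices:

  0-simplices (10): a, b, c, d, e, f, g, h, i, j
  1-simplices (18): ab, ac, ae, ai, aj, bc, bd, be, bf, bh, ce, ch, de, dj, ef, ej, fh, hj
  2-simplices (10): abc, abe, ace, aej, bce, bch, bde, bef, bfh, dej
  3-simplices (1): abce

so the chain groups are C_0 ≅ Z^10, C_1 ≅ Z^18, C_2 ≅ Z^10, C_3 ≅ Z^1.

The boundary map ∂_1: C_1 → C_0 maps an edge to its endpoints' difference, ∂[p,q] = q − p. For instance
  ∂bd = d − b.
The resulting 10×18 matrix has rank 8, and its Smith normal form has invariant factors (1,1,1,1,1,1,1,1).

∂_2: C_2 → C_1 acts by ∂[p,q,r] = [q,r] − [p,r] + [p,q]. For instance
  ∂dej = ej − dj + de,
  ∂bde = de − be + bd.
The resulting 18×10 matrix has rank 9, and its Smith normal form has invariant factors (1,1,1,1,1,1,1,1,1).

The boundary map ∂_3: C_3 → C_2 sends each 3-simplex σ to the alternating sum Σ_i (−1)^i (σ with its i-th vertex removed). For instance
  ∂abce = bce − ace + abe − abc.
As a 10×1 matrix over Z this has rank 1, with invariant factors (1).

Now H_k = ker ∂_k / im ∂_{k+1}, so:

  H_0: rank C_0 − rank ∂_1 = 10 − 8 = 2, and the invariant factors of ∂_1 are all 1, so H_0 = Z^2.
  H_1: rank ker ∂_1 − rank ∂_2 = (18 − 8) − 9 = 1, and the invariant factors of ∂_2 are all 1, so H_1 = Z.
  H_2: rank ker ∂_2 − rank ∂_3 = (10 − 9) − 1 = 0, and the invariant factors of ∂_3 are all 1, so H_2 = 0.
  H_3: rank ker ∂_3 − rank ∂_4 = (1 − 1) − 0 = 0, and there is no ∂_4, so H_3 = 0.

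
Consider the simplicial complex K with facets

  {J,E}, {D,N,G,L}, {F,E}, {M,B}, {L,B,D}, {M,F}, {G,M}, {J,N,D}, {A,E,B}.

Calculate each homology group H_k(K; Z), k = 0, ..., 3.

H_0 ≅ Z,  H_1 ≅ Z^3,  H_2 = 0,  H_3 = 0.

Fix the vertex order A < B < D < E < F < G < J < L < M < N and write every simplex with vertices in increasing order. Then dim K = 3 and the simplices of K are:

  0-simplices (10): A, B, D, E, F, G, J, L, M, N
  1-simplices (18): AB, AE, BD, BE, BL, BM, DG, DJ, DL, DN, EF, EJ, FM, GL, GM, GN, JN, LN
  2-simplices (7): ABE, BDL, DGL, DGN, DJN, DLN, GLN
  3-simplices (1): DGLN

Hence C_0 ≅ Z^10, C_1 ≅ Z^18, C_2 ≅ Z^7, C_3 ≅ Z^1.

The boundary map ∂_1: C_1 → C_0 maps an edge to its endpoints' difference, ∂[p,q] = q − p. For instance
  ∂GM = M − G.
As a 10×18 matrix over Z this has rank 9, with invariant factors (1,1,1,1,1,1,1,1,1).

∂_2: C_2 → C_1 maps a triangle to the signed sum of its edges. For instance
  ∂DLN = LN − DN + DL,
  ∂ABE = BE − AE + AB.
The 18×7 boundary matrix has rank 6 and Smith normal form diag(1,1,1,1,1,1).

Boundary ∂_3: C_3 → C_2 sends each 3-simplex σ to the alternating sum Σ_i (−1)^i (σ with its i-th vertex removed). For instance
  ∂DGLN = GLN − DLN + DGN − DGL.
The resulting 7×1 matrix has rank 1, and its Smith normal form has invariant factors (1).

Now H_k = ker ∂_k / im ∂_{k+1}, so:

  H_0: rank C_0 − rank ∂_1 = 10 − 9 = 1, and the invariant factors of ∂_1 are all 1, so H_0 = Z.
  H_1: rank ker ∂_1 − rank ∂_2 = (18 − 9) − 6 = 3, and the invariant factors of ∂_2 are all 1, so H_1 = Z^3.
  H_2: rank ker ∂_2 − rank ∂_3 = (7 − 6) − 1 = 0, and the invariant factors of ∂_3 are all 1, so H_2 = 0.
  H_3: rank ker ∂_3 − rank ∂_4 = (1 − 1) − 0 = 0, and there is no ∂_4, so H_3 = 0.

As a check, the Euler characteristic is 10 − 18 + 7 − 1 = -2, which agrees with 1 − 3 + 0 − 0 = -2.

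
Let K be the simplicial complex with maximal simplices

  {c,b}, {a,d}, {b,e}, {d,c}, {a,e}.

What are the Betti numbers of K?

b_0 = 1, b_1 = 1.

Take the total order a < b < c < d < e on the vertex set. Then K (dimension 1) consists of the simplices:

  0-simplices (5): a, b, c, d, e
  1-simplices (5): ad, ae, bc, be, cd

Hence C_0 ≅ Z^5, C_1 ≅ Z^5.

The boundary map ∂_1: C_1 → C_0 sends each edge [p,q] (with p < q) to q − p. For instance
  ∂ad = d − a.
The resulting 5×5 matrix has rank 4, and its Smith normal form has invariant factors (1,1,1,1).

Computing H_k = (kernel of ∂_k) / (image of ∂_{k+1}):

  H_0: rank C_0 − rank ∂_1 = 5 − 4 = 1, and the invariant factors of ∂_1 are all 1, so H_0 ≅ Z.
  H_1: rank ker ∂_1 − rank ∂_2 = (5 − 4) − 0 = 1, and there is no ∂_2, so H_1 ≅ Z.

Hence the Betti numbers are b_0 = 1, b_1 = 1.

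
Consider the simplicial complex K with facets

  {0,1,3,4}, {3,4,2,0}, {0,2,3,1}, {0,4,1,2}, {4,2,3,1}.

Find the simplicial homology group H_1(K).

H_1 ≅ 0.

Fix the vertex order 0 < 1 < 2 < 3 < 4 and write every simplex with vertices in increasing order. Then dim K = 3 and the simplices of K are:

  0-simplices (5): [0], [1], [2], [3], [4]
  1-simplices (10): [0,1], [0,2], [0,3], [0,4], [1,2], [1,3], [1,4], [2,3], [2,4], [3,4]
  2-simplices (10): [0,1,2], [0,1,3], [0,1,4], [0,2,3], [0,2,4], [0,3,4], [1,2,3], [1,2,4], [1,3,4], [2,3,4]
  3-simplices (5): [0,1,2,3], [0,1,2,4], [0,1,3,4], [0,2,3,4], [1,2,3,4]

Hence C_0 ≅ Z^5, C_1 ≅ Z^10, C_2 ≅ Z^10, C_3 ≅ Z^5.

The boundary map ∂_1: C_1 → C_0 maps an edge to its endpoints' difference, ∂[p,q] = q − p.
This gives a 5×10 integer matrix of rank 4; reducing to Smith normal form yields diagonal entries (1,1,1,1).

Boundary ∂_2: C_2 → C_1 maps a triangle to the signed sum of its edges. For instance
  ∂[1,3,4] = [3,4] − [1,4] + [1,3],
  ∂[2,3,4] = [3,4] − [2,4] + [2,3].
This gives a 10×10 integer matrix of rank 6; reducing to Smith normal form yields diagonal entries (1,1,1,1,1,1).

∂_3: C_3 → C_2 sends each 3-simplex σ to the alternating sum Σ_i (−1)^i (σ with its i-th vertex removed). For instance
  ∂[1,2,3,4] = [2,3,4] − [1,3,4] + [1,2,4] − [1,2,3],
  ∂[0,1,2,4] = [1,2,4] − [0,2,4] + [0,1,4] − [0,1,2].
This gives a 10×5 integer matrix of rank 4; reducing to Smith normal form yields diagonal entries (1,1,1,1).

From H_k ≅ ker(∂_k) / im(∂_{k+1}) we obtain:

  H_1: rank ker ∂_1 − rank ∂_2 = (10 − 4) − 6 = 0, and the invariant factors of ∂_2 are all 1, so H_1 ≅ 0.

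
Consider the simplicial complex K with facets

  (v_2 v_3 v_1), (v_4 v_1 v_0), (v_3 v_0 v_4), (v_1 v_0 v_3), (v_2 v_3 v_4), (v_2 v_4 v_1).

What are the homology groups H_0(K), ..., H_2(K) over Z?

We work with the vertex ordering v_0 < v_1 < v_2 < v_3 < v_4. The simplices of K, each written with vertices in increasing order, are:

  0-simplices (5): [v_0], [v_1], [v_2], [v_3], [v_4]
  1-simplices (9): [v_0,v_1], [v_0,v_3], [v_0,v_4], [v_1,v_2], [v_1,v_3], [v_1,v_4], [v_2,v_3], [v_2,v_4], [v_3,v_4]
  2-simplices (6): [v_0,v_1,v_3], [v_0,v_1,v_4], [v_0,v_3,v_4], [v_1,v_2,v_3], [v_1,v_2,v_4], [v_2,v_3,v_4]

giving chain groups C_0 ≅ Z^5, C_1 ≅ Z^9, C_2 ≅ Z^6.

Boundary ∂_1: C_1 → C_0 is given by ∂[p,q] = [q] − [p]. For instance
  ∂[v_1,v_4] = [v_4] − [v_1].
As a 5×9 matrix over Z this has rank 4, with invariant factors (1,1,1,1).

The boundary map ∂_2: C_2 → C_1 acts by ∂[p,q,r] = [q,r] − [p,r] + [p,q]. For instance
  ∂[v_2,v_3,v_4] = [v_3,v_4] − [v_2,v_4] + [v_2,v_3],
  ∂[v_0,v_1,v_3] = [v_1,v_3] − [v_0,v_3] + [v_0,v_1].
This gives a 9×6 integer matrix of rank 5; reducing to Smith normal form yields diagonal entries (1,1,1,1,1).

Now H_k = ker ∂_k / im ∂_{k+1}, so:

  H_0: rank C_0 − rank ∂_1 = 5 − 4 = 1, and the invariant factors of ∂_1 are all 1, so H_0 = Z.
  H_1: rank ker ∂_1 − rank ∂_2 = (9 − 4) − 5 = 0, and the invariant factors of ∂_2 are all 1, so H_1 = 0.
  H_2: rank ker ∂_2 − rank ∂_3 = (6 − 5) − 0 = 1, and there is no ∂_3, so H_2 = Z.

H_0 = Z,  H_1 = 0,  H_2 = Z.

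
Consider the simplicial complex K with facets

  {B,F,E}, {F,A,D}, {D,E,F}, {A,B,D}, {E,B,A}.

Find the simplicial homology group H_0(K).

We work with the vertex ordering A < B < D < E < F. The simplices of K, each written with vertices in increasing order, are:

  0-simplices (5): A, B, D, E, F
  1-simplices (10): AB, AD, AE, AF, BD, BE, BF, DE, DF, EF
  2-simplices (5): ABD, ABE, ADF, BEF, DEF

giving chain groups C_0 ≅ Z^5, C_1 ≅ Z^10, C_2 ≅ Z^5.

∂_1: C_1 → C_0 maps an edge to its endpoints' difference, ∂[p,q] = q − p. For instance
  ∂AE = E − A.
This gives a 5×10 integer matrix of rank 4; reducing to Smith normal form yields diagonal entries (1,1,1,1).

Boundary ∂_2: C_2 → C_1 acts by ∂[p,q,r] = [q,r] − [p,r] + [p,q]. For instance
  ∂ADF = DF − AF + AD,
  ∂ABE = BE − AE + AB.
This gives a 10×5 integer matrix of rank 5; reducing to Smith normal form yields diagonal entries (1,1,1,1,1).

Now H_k = ker ∂_k / im ∂_{k+1}, so:

  H_0: rank C_0 − rank ∂_1 = 5 − 4 = 1, and the invariant factors of ∂_1 are all 1, so H_0 ≅ Z.

H_0 ≅ Z.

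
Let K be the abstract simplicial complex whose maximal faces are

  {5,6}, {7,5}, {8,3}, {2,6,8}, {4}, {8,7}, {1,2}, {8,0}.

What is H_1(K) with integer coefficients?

K has 9 vertices, 9 edges, 1 triangle.
rank ∂_1 = 7, rank ∂_2 = 1 ⇒ b_1 = 9 − 7 − 1 = 1; all invariant factors of ∂_2 are 1 so no torsion. So H_1 = Z.

H_1 = Z.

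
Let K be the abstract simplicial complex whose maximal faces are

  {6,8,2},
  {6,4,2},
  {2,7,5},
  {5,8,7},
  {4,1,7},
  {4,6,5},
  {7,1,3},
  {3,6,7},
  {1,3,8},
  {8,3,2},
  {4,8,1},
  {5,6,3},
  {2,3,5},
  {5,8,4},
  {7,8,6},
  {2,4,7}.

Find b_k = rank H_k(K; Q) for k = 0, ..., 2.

K has 8 vertices, 24 edges, 16 triangles.
rank ∂_0 = 0, rank ∂_1 = 7 ⇒ b_0 = 8 − 0 − 7 = 1; all invariant factors of ∂_1 are 1 so no torsion. So H_0 = Z.
rank ∂_1 = 7, rank ∂_2 = 15 ⇒ b_1 = 24 − 7 − 15 = 2; all invariant factors of ∂_2 are 1 so no torsion. So H_1 = Z^2.
rank ∂_2 = 15, rank ∂_3 = 0 ⇒ b_2 = 16 − 15 − 0 = 1. So H_2 = Z.

b_0 = 1, b_1 = 2, b_2 = 1.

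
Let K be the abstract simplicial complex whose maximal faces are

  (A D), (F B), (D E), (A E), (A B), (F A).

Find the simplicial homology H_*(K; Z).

Order the vertices as A < B < D < E < F. Listing each simplex with vertices in this order, K has dimension 1 with simplices:

  0-simplices (5): A, B, D, E, F
  1-simplices (6): AB, AD, AE, AF, BF, DE

giving chain groups C_0 ≅ Z^5, C_1 ≅ Z^6.

∂_1: C_1 → C_0 is given by ∂[p,q] = [q] − [p]. For instance
  ∂AF = F − A.
As a 5×6 matrix over Z this has rank 4, with invariant factors (1,1,1,1).

Now H_k = ker ∂_k / im ∂_{k+1}, so:

  H_0: rank C_0 − rank ∂_1 = 5 − 4 = 1, and the invariant factors of ∂_1 are all 1, so H_0 ≅ Z.
  H_1: rank ker ∂_1 − rank ∂_2 = (6 − 4) − 0 = 2, and there is no ∂_2, so H_1 ≅ Z^2.

H_0 = Z,  H_1 = Z^2.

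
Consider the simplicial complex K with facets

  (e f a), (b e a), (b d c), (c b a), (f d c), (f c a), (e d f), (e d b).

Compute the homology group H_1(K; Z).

H_1 = 0.

We work with the vertex ordering a < b < c < d < e < f. The simplices of K, each written with vertices in increasing order, are:

  0-simplices (6): a, b, c, d, e, f
  1-simplices (12): ab, ac, ae, af, bc, bd, be, cd, cf, de, df, ef
  2-simplices (8): abc, abe, acf, aef, bcd, bde, cdf, def

Hence C_0 ≅ Z^6, C_1 ≅ Z^12, C_2 ≅ Z^8.

Boundary ∂_1: C_1 → C_0 is given by ∂[p,q] = [q] − [p].
This gives a 6×12 integer matrix of rank 5; reducing to Smith normal form yields diagonal entries (1,1,1,1,1).

∂_2: C_2 → C_1 acts by ∂[p,q,r] = [q,r] − [p,r] + [p,q]. For instance
  ∂cdf = df − cf + cd,
  ∂bde = de − be + bd.
The 12×8 boundary matrix has rank 7 and Smith normal form diag(1,1,1,1,1,1,1).

From H_k ≅ ker(∂_k) / im(∂_{k+1}) we obtain:

  H_1: rank ker ∂_1 − rank ∂_2 = (12 − 5) − 7 = 0, and the invariant factors of ∂_2 are all 1, so H_1 = 0.

(K is a triangulation of the 2-sphere S^2.)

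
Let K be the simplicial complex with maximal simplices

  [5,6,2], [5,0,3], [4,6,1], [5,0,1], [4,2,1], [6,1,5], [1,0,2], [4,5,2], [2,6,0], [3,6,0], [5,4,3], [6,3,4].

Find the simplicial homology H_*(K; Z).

We work with the vertex ordering 0 < 1 < 2 < 3 < 4 < 5 < 6. The simplices of K, each written with vertices in increasing order, are:

  0-simplices (7): [0], [1], [2], [3], [4], [5], [6]
  1-simplices (18): [0,1], [0,2], [0,3], [0,5], [0,6], [1,2], [1,4], [1,5], [1,6], [2,4], [2,5], [2,6], [3,4], [3,5], [3,6], [4,5], [4,6], [5,6]
  2-simplices (12): [0,1,2], [0,1,5], [0,2,6], [0,3,5], [0,3,6], [1,2,4], [1,4,6], [1,5,6], [2,4,5], [2,5,6], [3,4,5], [3,4,6]

Hence C_0 ≅ Z^7, C_1 ≅ Z^18, C_2 ≅ Z^12.

The boundary map ∂_1: C_1 → C_0 maps an edge to its endpoints' difference, ∂[p,q] = q − p. For instance
  ∂[4,5] = [5] − [4].
This gives a 7×18 integer matrix of rank 6; reducing to Smith normal form yields diagonal entries (1,1,1,1,1,1).

∂_2: C_2 → C_1 acts by ∂[p,q,r] = [q,r] − [p,r] + [p,q]. For instance
  ∂[3,4,6] = [4,6] − [3,6] + [3,4],
  ∂[0,1,5] = [1,5] − [0,5] + [0,1].
As a 18×12 matrix over Z this has rank 12, with invariant factors (1,1,1,1,1,1,1,1,1,1,1,2).

Reading off H_k = ker ∂_k / im ∂_{k+1}:

  H_0: rank C_0 − rank ∂_1 = 7 − 6 = 1, and the invariant factors of ∂_1 are all 1, so H_0 ≅ Z.
  H_1: rank ker ∂_1 − rank ∂_2 = (18 − 6) − 12 = 0, and ∂_2 has invariant factor 2 > 1, so H_1 ≅ Z/2.
  H_2: rank ker ∂_2 − rank ∂_3 = (12 − 12) − 0 = 0, and there is no ∂_3, so H_2 ≅ 0.

As a check, the Euler characteristic is 7 − 18 + 12 = 1, which agrees with 1 − 0 + 0 = 1.
(K is a triangulation of the real projective plane RP^2.)

H_0 = Z,  H_1 = Z/2,  H_2 = 0.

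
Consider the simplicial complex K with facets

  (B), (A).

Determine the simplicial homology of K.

H_0 = Z^2.

K has 2 vertices.
rank ∂_0 = 0, rank ∂_1 = 0 ⇒ b_0 = 2 − 0 − 0 = 2. So H_0 = Z^2.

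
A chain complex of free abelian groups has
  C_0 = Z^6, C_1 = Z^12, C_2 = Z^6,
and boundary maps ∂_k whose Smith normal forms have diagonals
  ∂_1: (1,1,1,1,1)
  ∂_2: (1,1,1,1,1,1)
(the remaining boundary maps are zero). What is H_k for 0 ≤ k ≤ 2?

H_0: b_0 = 6 − 0 − 5 = 1; torsion from ∂_1 factors > 1: none. So H_0 ≅ Z.
H_1: b_1 = 12 − 5 − 6 = 1; torsion from ∂_2 factors > 1: none. So H_1 ≅ Z.
H_2: b_2 = 6 − 6 − 0 = 0; torsion from ∂_3 factors > 1: none. So H_2 ≅ 0.

H_0 ≅ Z,  H_1 ≅ Z,  H_2 = 0.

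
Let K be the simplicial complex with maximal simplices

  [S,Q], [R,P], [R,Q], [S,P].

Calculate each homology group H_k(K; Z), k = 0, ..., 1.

K has 4 vertices, 4 edges.
rank ∂_0 = 0, rank ∂_1 = 3 ⇒ b_0 = 4 − 0 − 3 = 1; all invariant factors of ∂_1 are 1 so no torsion. So H_0 ≅ Z.
rank ∂_1 = 3, rank ∂_2 = 0 ⇒ b_1 = 4 − 3 − 0 = 1. So H_1 ≅ Z.

H_0 = Z,  H_1 = Z.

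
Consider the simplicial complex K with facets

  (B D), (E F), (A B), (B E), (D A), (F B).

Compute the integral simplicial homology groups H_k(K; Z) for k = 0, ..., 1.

H_0 = Z,  H_1 = Z^2.

Order the vertices as A < B < D < E < F. Listing each simplex with vertices in this order, K has dimension 1 with simplices:

  0-simplices (5): A, B, D, E, F
  1-simplices (6): AB, AD, BD, BE, BF, EF

giving chain groups C_0 ≅ Z^5, C_1 ≅ Z^6.

∂_1: C_1 → C_0 maps an edge to its endpoints' difference, ∂[p,q] = q − p. For instance
  ∂EF = F − E.
This gives a 5×6 integer matrix of rank 4; reducing to Smith normal form yields diagonal entries (1,1,1,1).

Computing H_k = (kernel of ∂_k) / (image of ∂_{k+1}):

  H_0: rank C_0 − rank ∂_1 = 5 − 4 = 1, and the invariant factors of ∂_1 are all 1, so H_0 ≅ Z.
  H_1: rank ker ∂_1 − rank ∂_2 = (6 − 4) − 0 = 2, and there is no ∂_2, so H_1 ≅ Z^2.

As a check, the Euler characteristic is 5 − 6 = -1, which agrees with 1 − 2 = -1.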